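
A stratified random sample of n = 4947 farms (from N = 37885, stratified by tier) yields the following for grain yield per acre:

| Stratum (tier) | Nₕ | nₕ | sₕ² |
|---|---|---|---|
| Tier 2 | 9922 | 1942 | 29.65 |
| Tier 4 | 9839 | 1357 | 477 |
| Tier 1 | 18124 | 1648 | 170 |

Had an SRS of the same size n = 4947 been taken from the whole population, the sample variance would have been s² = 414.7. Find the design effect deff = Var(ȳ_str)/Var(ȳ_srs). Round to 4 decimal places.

0.5865

Var(ȳ_str) = Σ Wₕ²(1−fₕ)sₕ²/nₕ with Wₕ = Nₕ/37885:
  Tier 2: (9922/37885)²·(1−1942/9922)·29.65/1942 = 8.4225385 × 10^-4
  Tier 4: (9839/37885)²·(1−1357/9839)·477/1357 = 0.020438696
  Tier 1: (18124/37885)²·(1−1648/18124)·170/1648 = 0.021461643
  → Var(ȳ_str) = 0.042742593.
Var(ȳ_srs) = (1 − 4947/37885)·414.7/4947 = 0.072882298.
deff = 0.042742593 / 0.072882298 = 0.5865.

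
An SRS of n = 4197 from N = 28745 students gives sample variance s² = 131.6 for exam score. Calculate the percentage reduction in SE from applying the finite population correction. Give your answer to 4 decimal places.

f = n/N = 4197/28745 = 0.14600800.
SE_no-fpc = √(s²/n) = 0.17707549; SE_fpc = √((1−f)s²/n) = 0.16363845.
Ratio = √(1−f) = 0.92411687. Reduction = 100·(1 − 0.92411687) = 7.5883%.

7.5883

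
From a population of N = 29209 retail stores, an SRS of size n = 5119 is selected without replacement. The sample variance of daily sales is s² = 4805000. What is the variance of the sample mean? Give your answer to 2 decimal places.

Under SRS without replacement, Var(ȳ) = (1 − f)·s²/n with f = n/N = 5119/29209 = 0.17525420.
Var(ȳ) = (1 − 0.17525420)·4805000/5119 = 0.82474580·938.65989 = 774.1558.

774.16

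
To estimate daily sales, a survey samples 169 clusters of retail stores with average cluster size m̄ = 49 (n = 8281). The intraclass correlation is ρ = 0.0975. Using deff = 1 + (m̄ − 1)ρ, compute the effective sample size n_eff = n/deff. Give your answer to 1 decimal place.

1457.9

deff = 1 + (49 − 1)·0.0975 = 1 + 4.68 = 5.68.
n_eff = 8281 / 5.68 = 1457.9.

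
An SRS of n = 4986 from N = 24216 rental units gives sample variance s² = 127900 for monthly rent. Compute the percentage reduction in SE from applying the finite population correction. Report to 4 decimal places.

f = n/N = 4986/24216 = 0.20589693.
SE_no-fpc = √(s²/n) = 5.0647631; SE_fpc = √((1−f)s²/n) = 4.513335.
Ratio = √(1−f) = 0.89112461. Reduction = 100·(1 − 0.89112461) = 10.8875%.

10.8875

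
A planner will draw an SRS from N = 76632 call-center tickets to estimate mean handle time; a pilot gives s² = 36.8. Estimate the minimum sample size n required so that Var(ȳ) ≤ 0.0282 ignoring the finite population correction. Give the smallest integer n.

Without fpc, n₀ = s²/D = 36.8/0.0282 = 1304.9645.
Rounding up, n = 1305.

1305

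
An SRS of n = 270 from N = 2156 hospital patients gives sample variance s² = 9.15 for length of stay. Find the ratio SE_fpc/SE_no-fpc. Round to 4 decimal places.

f = n/N = 270/2156 = 0.12523191.
SE_no-fpc = √(s²/n) = 0.18408935; SE_fpc = √((1−f)s²/n) = 0.172177.
Ratio = √(1−f) = 0.93529038.

0.9353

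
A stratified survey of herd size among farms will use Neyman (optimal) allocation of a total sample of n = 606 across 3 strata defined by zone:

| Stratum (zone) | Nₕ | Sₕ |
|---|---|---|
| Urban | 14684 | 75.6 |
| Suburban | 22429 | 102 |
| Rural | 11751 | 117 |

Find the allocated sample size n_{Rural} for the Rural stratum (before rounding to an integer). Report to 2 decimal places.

Neyman allocation: nₕ = n·NₕSₕ / Σⱼ NⱼSⱼ.
Σ NⱼSⱼ = 14684·75.6 + 22429·102 + 11751·117 = 4.7727354 × 10^6.
n_{Rural} = 606·11751·117 / (4.7727354 × 10^6) = 174.57.

174.57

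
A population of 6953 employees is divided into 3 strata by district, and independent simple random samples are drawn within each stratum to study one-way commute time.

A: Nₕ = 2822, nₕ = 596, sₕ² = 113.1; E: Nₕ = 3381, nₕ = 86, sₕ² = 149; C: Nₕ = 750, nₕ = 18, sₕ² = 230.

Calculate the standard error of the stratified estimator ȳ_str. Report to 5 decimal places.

Var(ȳ_str) = Σₕ Wₕ²(1 − fₕ)sₕ²/nₕ with Wₕ = Nₕ/N, N = 6953.
A: Wₕ = 0.40586797; term = 0.40586797²·(1 − 0.21119773)·113.1/596 = 0.024657785.
E: Wₕ = 0.48626492; term = 0.48626492²·(1 − 0.02543626)·149/86 = 0.3992491.
C: Wₕ = 0.10786711; term = 0.10786711²·(1 − 0.02400000)·230/18 = 0.14510528.
Sum = 0.56901217.
SE = √(0.56901217) = 0.75433.

0.75433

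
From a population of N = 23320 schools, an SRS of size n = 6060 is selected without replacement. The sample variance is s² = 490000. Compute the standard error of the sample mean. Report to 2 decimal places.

7.74

Under SRS without replacement, Var(ȳ) = (1 − f)·s²/n with f = n/N = 6060/23320 = 0.25986278.
Var(ȳ) = (1 − 0.25986278)·490000/6060 = 0.74013722·80.858086 = 59.846079.
SE(ȳ) = √(59.846079) = 7.74.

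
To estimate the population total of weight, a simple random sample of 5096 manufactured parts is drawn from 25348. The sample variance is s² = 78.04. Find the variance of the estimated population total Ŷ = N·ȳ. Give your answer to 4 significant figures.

7.861 × 10^6

Var(Ŷ) = N²·Var(ȳ) = N²·(1 − n/N)·s²/n.
f = 5096/25348 = 0.20104150; Var(ȳ) = 0.79895850·78.04/5096 = 0.012235228.
Var(Ŷ) = 25348² · 0.012235228 = 7.8613922 × 10^6.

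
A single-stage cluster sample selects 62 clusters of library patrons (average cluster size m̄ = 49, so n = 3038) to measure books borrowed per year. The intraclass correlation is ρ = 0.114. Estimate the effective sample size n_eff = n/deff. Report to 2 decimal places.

469.41

deff = 1 + (49 − 1)·0.114 = 1 + 5.472 = 6.472.
n_eff = 3038 / 6.472 = 469.41.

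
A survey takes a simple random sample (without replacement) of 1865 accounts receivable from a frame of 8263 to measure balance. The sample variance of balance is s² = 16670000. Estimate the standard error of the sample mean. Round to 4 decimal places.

Under SRS without replacement, Var(ȳ) = (1 − f)·s²/n with f = n/N = 1865/8263 = 0.22570495.
Var(ȳ) = (1 − 0.22570495)·16670000/1865 = 0.77429505·8938.3378 = 6920.9107.
SE(ȳ) = √(6920.9107) = 83.1920.

83.1920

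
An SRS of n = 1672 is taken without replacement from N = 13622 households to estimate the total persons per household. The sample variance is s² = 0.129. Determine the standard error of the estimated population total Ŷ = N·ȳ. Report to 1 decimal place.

Var(Ŷ) = N²·Var(ȳ) = N²·(1 − n/N)·s²/n.
f = 1672/13622 = 0.12274262; Var(ȳ) = 0.87725738·0.129/1672 = 6.7683135 × 10^-5.
Var(Ŷ) = 13622² · (6.7683135 × 10^-5) = 12559.207.
SE(Ŷ) = √(12559.207) = 112.1.

112.1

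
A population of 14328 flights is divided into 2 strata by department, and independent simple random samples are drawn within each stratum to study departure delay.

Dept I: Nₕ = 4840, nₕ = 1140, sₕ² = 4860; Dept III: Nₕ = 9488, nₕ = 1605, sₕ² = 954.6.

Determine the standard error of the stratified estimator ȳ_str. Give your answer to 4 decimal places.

Var(ȳ_str) = Σₕ Wₕ²(1 − fₕ)sₕ²/nₕ with Wₕ = Nₕ/N, N = 14328.
Dept I: Wₕ = 0.33780011; term = 0.33780011²·(1 − 0.23553719)·4860/1140 = 0.37188388.
Dept III: Wₕ = 0.66219989; term = 0.66219989²·(1 − 0.16916105)·954.6/1605 = 0.21669129.
Sum = 0.58857517.
SE = √(0.58857517) = 0.7672.

0.7672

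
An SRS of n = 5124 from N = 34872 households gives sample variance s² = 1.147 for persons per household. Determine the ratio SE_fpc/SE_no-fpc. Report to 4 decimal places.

f = n/N = 5124/34872 = 0.14693737.
SE_no-fpc = √(s²/n) = 0.014961569; SE_fpc = √((1−f)s²/n) = 0.013818713.
Ratio = √(1−f) = 0.92361390.

0.9236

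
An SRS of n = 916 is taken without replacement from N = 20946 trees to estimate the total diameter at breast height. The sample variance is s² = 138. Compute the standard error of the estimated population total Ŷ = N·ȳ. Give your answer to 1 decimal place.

7950.3

Var(Ŷ) = N²·Var(ȳ) = N²·(1 − n/N)·s²/n.
f = 916/20946 = 0.04373150; Var(ȳ) = 0.95626850·138/916 = 0.14406665.
Var(Ŷ) = 20946² · 0.14406665 = 6.320707 × 10^7.
SE(Ŷ) = √(6.320707 × 10^7) = 7950.3.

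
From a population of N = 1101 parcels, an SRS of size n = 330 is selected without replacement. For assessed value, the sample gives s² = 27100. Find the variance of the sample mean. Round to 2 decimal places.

57.51

Under SRS without replacement, Var(ȳ) = (1 − f)·s²/n with f = n/N = 330/1101 = 0.29972752.
Var(ȳ) = (1 − 0.29972752)·27100/330 = 0.70027248·82.121212 = 57.507225.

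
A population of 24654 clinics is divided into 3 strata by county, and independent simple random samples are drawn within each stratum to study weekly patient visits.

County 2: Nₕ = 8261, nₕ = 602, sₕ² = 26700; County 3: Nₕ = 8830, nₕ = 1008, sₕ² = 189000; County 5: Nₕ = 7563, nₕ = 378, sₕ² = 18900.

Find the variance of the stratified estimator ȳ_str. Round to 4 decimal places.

30.3931

Var(ȳ_str) = Σₕ Wₕ²(1 − fₕ)sₕ²/nₕ with Wₕ = Nₕ/N, N = 24654.
County 2: Wₕ = 0.33507747; term = 0.33507747²·(1 − 0.07287253)·26700/602 = 4.6168385.
County 3: Wₕ = 0.35815689; term = 0.35815689²·(1 − 0.11415629)·189000/1008 = 21.306151.
County 5: Wₕ = 0.30676564; term = 0.30676564²·(1 − 0.04998017)·18900/378 = 4.4700882.
Sum = 30.393078.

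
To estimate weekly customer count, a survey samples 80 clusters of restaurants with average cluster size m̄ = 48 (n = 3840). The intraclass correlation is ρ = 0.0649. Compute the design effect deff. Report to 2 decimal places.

4.05

deff = 1 + (48 − 1)·0.0649 = 1 + 3.0503 = 4.0503.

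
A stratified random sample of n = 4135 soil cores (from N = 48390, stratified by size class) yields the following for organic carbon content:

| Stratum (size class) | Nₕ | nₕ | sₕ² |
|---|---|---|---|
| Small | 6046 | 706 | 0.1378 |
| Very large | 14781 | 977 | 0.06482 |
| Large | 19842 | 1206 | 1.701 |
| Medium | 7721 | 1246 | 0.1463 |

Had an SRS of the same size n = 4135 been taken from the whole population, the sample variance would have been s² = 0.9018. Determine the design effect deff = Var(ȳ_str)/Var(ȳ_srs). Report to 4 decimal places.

1.1718

Var(ȳ_str) = Σ Wₕ²(1−fₕ)sₕ²/nₕ with Wₕ = Nₕ/48390:
  Small: (6046/48390)²·(1−706/6046)·0.1378/706 = 2.6911795 × 10^-6
  Very large: (14781/48390)²·(1−977/14781)·0.06482/977 = 5.78112 × 10^-6
  Large: (19842/48390)²·(1−1206/19842)·1.701/1206 = 2.2273266 × 10^-4
  Medium: (7721/48390)²·(1−1246/7721)·0.1463/1246 = 2.5068501 × 10^-6
  → Var(ȳ_str) = 2.3371181 × 10^-4.
Var(ȳ_srs) = (1 − 4135/48390)·0.9018/4135 = 1.994534 × 10^-4.
deff = (2.3371181 × 10^-4) / (1.994534 × 10^-4) = 1.1718.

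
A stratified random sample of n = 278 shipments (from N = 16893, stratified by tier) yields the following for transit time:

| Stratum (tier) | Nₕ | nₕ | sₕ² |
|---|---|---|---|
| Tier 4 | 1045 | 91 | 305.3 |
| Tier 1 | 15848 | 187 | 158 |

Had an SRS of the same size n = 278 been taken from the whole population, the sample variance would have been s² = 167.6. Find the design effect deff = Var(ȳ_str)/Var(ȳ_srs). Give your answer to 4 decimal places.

1.2591

Var(ȳ_str) = Σ Wₕ²(1−fₕ)sₕ²/nₕ with Wₕ = Nₕ/16893:
  Tier 4: (1045/16893)²·(1−91/1045)·305.3/91 = 0.01172024
  Tier 1: (15848/16893)²·(1−187/15848)·158/187 = 0.73484521
  → Var(ȳ_str) = 0.74656545.
Var(ȳ_srs) = (1 − 278/16893)·167.6/278 = 0.59295643.
deff = 0.74656545 / 0.59295643 = 1.2591.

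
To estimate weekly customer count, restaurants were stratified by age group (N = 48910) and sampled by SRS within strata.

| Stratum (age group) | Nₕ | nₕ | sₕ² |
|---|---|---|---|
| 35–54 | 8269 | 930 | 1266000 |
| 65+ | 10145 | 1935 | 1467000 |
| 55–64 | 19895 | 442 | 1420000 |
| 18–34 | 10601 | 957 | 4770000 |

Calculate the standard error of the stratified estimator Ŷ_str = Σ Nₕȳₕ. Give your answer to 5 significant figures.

1.3779 × 10^6

Var(Ŷ_str) = Σₕ Nₕ²(1 − fₕ)sₕ²/nₕ.
35–54: 8269²·(1 − 930/8269)·1266000/930 = 8.2611525 × 10^10.
65+: 10145²·(1 − 1935/10145)·1467000/1935 = 6.3145783 × 10^10.
55–64: 19895²·(1 − 442/19895)·1420000/442 = 1.2433592 × 10^12.
18–34: 10601²·(1 − 957/10601)·4770000/957 = 5.0957777 × 10^11.
Sum = 1.8986943 × 10^12.
SE = √(1.8986943 × 10^12) = 1.3779 × 10^6.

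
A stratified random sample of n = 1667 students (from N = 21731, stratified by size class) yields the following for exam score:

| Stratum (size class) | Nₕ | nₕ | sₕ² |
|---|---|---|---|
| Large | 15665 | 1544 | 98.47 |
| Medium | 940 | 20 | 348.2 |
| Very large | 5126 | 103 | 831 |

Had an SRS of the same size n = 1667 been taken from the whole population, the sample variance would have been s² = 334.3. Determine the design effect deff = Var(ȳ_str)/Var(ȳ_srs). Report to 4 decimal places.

Var(ȳ_str) = Σ Wₕ²(1−fₕ)sₕ²/nₕ with Wₕ = Nₕ/21731:
  Large: (15665/21731)²·(1−1544/15665)·98.47/1544 = 0.029873979
  Medium: (940/21731)²·(1−20/940)·348.2/20 = 0.031882695
  Very large: (5126/21731)²·(1−103/5126)·831/103 = 0.43989209
  → Var(ȳ_str) = 0.50164876.
Var(ȳ_srs) = (1 − 1667/21731)·334.3/1667 = 0.18515634.
deff = 0.50164876 / 0.18515634 = 2.7093.

2.7093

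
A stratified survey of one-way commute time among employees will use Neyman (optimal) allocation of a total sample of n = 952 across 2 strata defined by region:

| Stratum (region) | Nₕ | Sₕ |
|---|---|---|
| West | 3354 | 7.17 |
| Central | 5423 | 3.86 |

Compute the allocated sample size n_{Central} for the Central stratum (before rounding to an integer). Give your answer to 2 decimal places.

Neyman allocation: nₕ = n·NₕSₕ / Σⱼ NⱼSⱼ.
Σ NⱼSⱼ = 3354·7.17 + 5423·3.86 = 44980.96.
n_{Central} = 952·5423·3.86 / 44980.96 = 443.03.

443.03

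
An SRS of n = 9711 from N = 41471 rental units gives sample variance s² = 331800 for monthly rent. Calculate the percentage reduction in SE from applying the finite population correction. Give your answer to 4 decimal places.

f = n/N = 9711/41471 = 0.23416363.
SE_no-fpc = √(s²/n) = 5.845292; SE_fpc = √((1−f)s²/n) = 5.1153365.
Ratio = √(1−f) = 0.87512077. Reduction = 100·(1 − 0.87512077) = 12.4879%.

12.4879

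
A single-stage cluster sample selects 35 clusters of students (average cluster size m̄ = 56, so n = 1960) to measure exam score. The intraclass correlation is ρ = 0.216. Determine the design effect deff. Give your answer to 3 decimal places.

12.880

deff = 1 + (56 − 1)·0.216 = 1 + 11.88 = 12.88.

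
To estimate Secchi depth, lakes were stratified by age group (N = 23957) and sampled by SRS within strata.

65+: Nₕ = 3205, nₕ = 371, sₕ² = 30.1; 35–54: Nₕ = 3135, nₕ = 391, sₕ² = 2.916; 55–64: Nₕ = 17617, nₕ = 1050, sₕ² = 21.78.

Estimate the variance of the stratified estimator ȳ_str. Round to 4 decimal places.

Var(ȳ_str) = Σₕ Wₕ²(1 − fₕ)sₕ²/nₕ with Wₕ = Nₕ/N, N = 23957.
65+: Wₕ = 0.13378136; term = 0.13378136²·(1 − 0.11575663)·30.1/371 = 0.0012839721.
35–54: Wₕ = 0.13085946; term = 0.13085946²·(1 − 0.12472089)·2.916/391 = 1.1178089 × 10^-4.
55–64: Wₕ = 0.73535919; term = 0.73535919²·(1 − 0.05960152)·21.78/1050 = 0.010548229.
Sum = 0.011943982.

0.0119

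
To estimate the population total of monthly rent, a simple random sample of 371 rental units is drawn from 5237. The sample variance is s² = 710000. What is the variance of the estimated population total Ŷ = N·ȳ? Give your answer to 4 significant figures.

Var(Ŷ) = N²·Var(ȳ) = N²·(1 − n/N)·s²/n.
f = 371/5237 = 0.07084209; Var(ȳ) = 0.92915791·710000/371 = 1778.1728.
Var(Ŷ) = 5237² · 1778.1728 = 4.8768468 × 10^10.

4.877 × 10^10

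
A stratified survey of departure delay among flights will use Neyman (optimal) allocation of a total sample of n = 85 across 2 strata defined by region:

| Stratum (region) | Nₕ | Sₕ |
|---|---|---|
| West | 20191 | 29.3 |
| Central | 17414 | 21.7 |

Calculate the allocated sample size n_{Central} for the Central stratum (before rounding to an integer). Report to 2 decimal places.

Neyman allocation: nₕ = n·NₕSₕ / Σⱼ NⱼSⱼ.
Σ NⱼSⱼ = 20191·29.3 + 17414·21.7 = 969480.1.
n_{Central} = 85·17414·21.7 / 969480.1 = 33.13.

33.13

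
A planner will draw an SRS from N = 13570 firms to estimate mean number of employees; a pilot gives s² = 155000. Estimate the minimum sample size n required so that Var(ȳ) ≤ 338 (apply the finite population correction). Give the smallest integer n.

444

Without fpc, n₀ = s²/D = 155000/338 = 458.5799.
With fpc, (1 − n/N)·s²/n ≤ D requires n ≥ n₀/(1 + n₀/N) = 458.5799/(1 + 458.5799/13570) = 443.5894.
Rounding up, n = 444.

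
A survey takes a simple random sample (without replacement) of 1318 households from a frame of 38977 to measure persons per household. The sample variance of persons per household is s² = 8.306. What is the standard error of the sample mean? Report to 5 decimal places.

0.07803

Under SRS without replacement, Var(ȳ) = (1 − f)·s²/n with f = n/N = 1318/38977 = 0.03381481.
Var(ȳ) = (1 − 0.03381481)·8.306/1318 = 0.96618519·0.0063019727 = 0.0060888727.
SE(ȳ) = √(0.0060888727) = 0.07803.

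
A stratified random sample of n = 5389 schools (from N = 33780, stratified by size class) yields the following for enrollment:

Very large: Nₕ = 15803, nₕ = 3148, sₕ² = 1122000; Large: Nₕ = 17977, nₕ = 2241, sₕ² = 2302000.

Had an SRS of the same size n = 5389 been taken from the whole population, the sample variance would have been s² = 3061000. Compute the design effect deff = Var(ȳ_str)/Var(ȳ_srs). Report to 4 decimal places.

0.6643

Var(ȳ_str) = Σ Wₕ²(1−fₕ)sₕ²/nₕ with Wₕ = Nₕ/33780:
  Very large: (15803/33780)²·(1−3148/15803)·1122000/3148 = 62.465545
  Large: (17977/33780)²·(1−2241/17977)·2302000/2241 = 254.65707
  → Var(ȳ_str) = 317.12262.
Var(ȳ_srs) = (1 − 5389/33780)·3061000/5389 = 477.39316.
deff = 317.12262 / 477.39316 = 0.6643.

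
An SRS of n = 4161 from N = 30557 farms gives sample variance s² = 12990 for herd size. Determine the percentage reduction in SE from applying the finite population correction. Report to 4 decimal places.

7.0576

f = n/N = 4161/30557 = 0.13617174.
SE_no-fpc = √(s²/n) = 1.7668746; SE_fpc = √((1−f)s²/n) = 1.6421749.
Ratio = √(1−f) = 0.92942361. Reduction = 100·(1 − 0.92942361) = 7.0576%.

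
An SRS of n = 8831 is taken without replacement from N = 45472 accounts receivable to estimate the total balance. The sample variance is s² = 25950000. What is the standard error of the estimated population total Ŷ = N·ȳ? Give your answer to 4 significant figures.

2.213 × 10^6

Var(Ŷ) = N²·Var(ȳ) = N²·(1 − n/N)·s²/n.
f = 8831/45472 = 0.19420742; Var(ȳ) = 0.80579258·25950000/8831 = 2367.8312.
Var(Ŷ) = 45472² · 2367.8312 = 4.8959712 × 10^12.
SE(Ŷ) = √(4.8959712 × 10^12) = 2.213 × 10^6.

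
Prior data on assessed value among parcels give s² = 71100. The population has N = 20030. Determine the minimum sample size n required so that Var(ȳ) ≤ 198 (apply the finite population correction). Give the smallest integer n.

353

Without fpc, n₀ = s²/D = 71100/198 = 359.0909.
With fpc, (1 − n/N)·s²/n ≤ D requires n ≥ n₀/(1 + n₀/N) = 359.0909/(1 + 359.0909/20030) = 352.7666.
Rounding up, n = 353.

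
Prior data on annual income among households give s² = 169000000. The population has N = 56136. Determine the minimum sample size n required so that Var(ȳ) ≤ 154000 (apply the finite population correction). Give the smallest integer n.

1077

Without fpc, n₀ = s²/D = 169000000/154000 = 1097.4026.
With fpc, (1 − n/N)·s²/n ≤ D requires n ≥ n₀/(1 + n₀/N) = 1097.4026/(1 + 1097.4026/56136) = 1076.3608.
Rounding up, n = 1077.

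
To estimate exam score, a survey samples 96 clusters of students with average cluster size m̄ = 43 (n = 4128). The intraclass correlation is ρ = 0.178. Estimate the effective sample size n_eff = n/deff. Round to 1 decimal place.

487.0

deff = 1 + (43 − 1)·0.178 = 1 + 7.476 = 8.476.
n_eff = 4128 / 8.476 = 487.0.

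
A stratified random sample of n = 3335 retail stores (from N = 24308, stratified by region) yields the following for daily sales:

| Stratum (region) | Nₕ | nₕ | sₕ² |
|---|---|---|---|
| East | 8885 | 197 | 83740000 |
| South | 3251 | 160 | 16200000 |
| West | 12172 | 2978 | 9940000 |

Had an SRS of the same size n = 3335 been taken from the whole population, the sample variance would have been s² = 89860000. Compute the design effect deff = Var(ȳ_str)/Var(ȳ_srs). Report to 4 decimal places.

Var(ȳ_str) = Σ Wₕ²(1−fₕ)sₕ²/nₕ with Wₕ = Nₕ/24308:
  East: (8885/24308)²·(1−197/8885)·83740000/197 = 55532.282
  South: (3251/24308)²·(1−160/3251)·16200000/160 = 1721.9183
  West: (12172/24308)²·(1−2978/12172)·9940000/2978 = 632.16388
  → Var(ȳ_str) = 57886.364.
Var(ȳ_srs) = (1 − 3335/24308)·89860000/3335 = 23247.802.
deff = 57886.364 / 23247.802 = 2.4900.

2.4900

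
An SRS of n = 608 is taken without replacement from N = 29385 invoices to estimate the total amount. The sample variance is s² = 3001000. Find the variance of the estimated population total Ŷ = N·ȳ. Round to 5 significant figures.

4.1738 × 10^12

Var(Ŷ) = N²·Var(ȳ) = N²·(1 − n/N)·s²/n.
f = 608/29385 = 0.02069083; Var(ȳ) = 0.97930917·3001000/608 = 4833.7283.
Var(Ŷ) = 29385² · 4833.7283 = 4.1738191 × 10^12.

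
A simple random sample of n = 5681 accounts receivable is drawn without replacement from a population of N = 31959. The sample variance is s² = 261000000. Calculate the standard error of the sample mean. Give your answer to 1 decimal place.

Under SRS without replacement, Var(ȳ) = (1 − f)·s²/n with f = n/N = 5681/31959 = 0.17775900.
Var(ȳ) = (1 − 0.17775900)·261000000/5681 = 0.82224100·45942.616 = 37775.902.
SE(ȳ) = √(37775.902) = 194.4.

194.4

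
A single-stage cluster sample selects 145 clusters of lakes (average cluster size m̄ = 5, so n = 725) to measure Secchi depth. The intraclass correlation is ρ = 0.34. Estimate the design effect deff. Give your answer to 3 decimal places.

2.360

deff = 1 + (5 − 1)·0.34 = 1 + 1.36 = 2.36.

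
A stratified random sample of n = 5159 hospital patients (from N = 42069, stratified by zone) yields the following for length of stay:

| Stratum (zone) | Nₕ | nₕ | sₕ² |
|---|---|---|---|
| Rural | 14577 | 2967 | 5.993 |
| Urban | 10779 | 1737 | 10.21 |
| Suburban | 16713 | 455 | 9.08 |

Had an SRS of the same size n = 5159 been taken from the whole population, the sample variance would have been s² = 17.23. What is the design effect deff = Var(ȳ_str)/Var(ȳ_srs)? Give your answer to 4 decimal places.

Var(ȳ_str) = Σ Wₕ²(1−fₕ)sₕ²/nₕ with Wₕ = Nₕ/42069:
  Rural: (14577/42069)²·(1−2967/14577)·5.993/2967 = 1.9315356 × 10^-4
  Urban: (10779/42069)²·(1−1737/10779)·10.21/1737 = 3.2370136 × 10^-4
  Suburban: (16713/42069)²·(1−455/16713)·9.08/455 = 0.003063879
  → Var(ȳ_str) = 0.0035807339.
Var(ȳ_srs) = (1 − 5159/42069)·17.23/5159 = 0.0029302293.
deff = 0.0035807339 / 0.0029302293 = 1.2220.

1.2220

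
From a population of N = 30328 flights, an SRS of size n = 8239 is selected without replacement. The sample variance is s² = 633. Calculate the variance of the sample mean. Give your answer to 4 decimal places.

Under SRS without replacement, Var(ȳ) = (1 − f)·s²/n with f = n/N = 8239/30328 = 0.27166315.
Var(ȳ) = (1 − 0.27166315)·633/8239 = 0.72833685·0.076829712 = 0.055957911.

0.0560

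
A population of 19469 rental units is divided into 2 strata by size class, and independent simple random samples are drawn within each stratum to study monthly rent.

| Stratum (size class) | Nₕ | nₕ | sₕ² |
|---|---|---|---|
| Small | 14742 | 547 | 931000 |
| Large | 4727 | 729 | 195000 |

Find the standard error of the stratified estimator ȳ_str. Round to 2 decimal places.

Var(ȳ_str) = Σₕ Wₕ²(1 − fₕ)sₕ²/nₕ with Wₕ = Nₕ/N, N = 19469.
Small: Wₕ = 0.75720376; term = 0.75720376²·(1 − 0.03710487)·931000/547 = 939.65162.
Large: Wₕ = 0.24279624; term = 0.24279624²·(1 − 0.15422044)·195000/729 = 13.336694.
Sum = 952.98831.
SE = √(952.98831) = 30.87.

30.87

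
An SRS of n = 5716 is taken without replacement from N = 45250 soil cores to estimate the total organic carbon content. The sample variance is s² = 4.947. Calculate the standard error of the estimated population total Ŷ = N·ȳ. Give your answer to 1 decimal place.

Var(Ŷ) = N²·Var(ȳ) = N²·(1 − n/N)·s²/n.
f = 5716/45250 = 0.12632044; Var(ȳ) = 0.87367956·4.947/5716 = 7.5613939 × 10^-4.
Var(Ŷ) = 45250² · (7.5613939 × 10^-4) = 1.5482427 × 10^6.
SE(Ŷ) = √(1.5482427 × 10^6) = 1244.3.

1244.3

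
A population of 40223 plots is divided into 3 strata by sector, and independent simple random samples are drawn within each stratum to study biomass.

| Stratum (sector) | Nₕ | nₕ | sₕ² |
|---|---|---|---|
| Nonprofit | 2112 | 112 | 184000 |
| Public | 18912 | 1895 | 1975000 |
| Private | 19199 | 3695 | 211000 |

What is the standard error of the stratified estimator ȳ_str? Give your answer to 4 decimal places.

Var(ȳ_str) = Σₕ Wₕ²(1 − fₕ)sₕ²/nₕ with Wₕ = Nₕ/N, N = 40223.
Nonprofit: Wₕ = 0.05250727; term = 0.05250727²·(1 − 0.05303030)·184000/112 = 4.2891851.
Public: Wₕ = 0.47017875; term = 0.47017875²·(1 − 0.10020093)·1975000/1895 = 207.31438.
Private: Wₕ = 0.47731397; term = 0.47731397²·(1 − 0.19245794)·211000/3695 = 10.506098.
Sum = 222.10966.
SE = √(222.10966) = 14.9033.

14.9033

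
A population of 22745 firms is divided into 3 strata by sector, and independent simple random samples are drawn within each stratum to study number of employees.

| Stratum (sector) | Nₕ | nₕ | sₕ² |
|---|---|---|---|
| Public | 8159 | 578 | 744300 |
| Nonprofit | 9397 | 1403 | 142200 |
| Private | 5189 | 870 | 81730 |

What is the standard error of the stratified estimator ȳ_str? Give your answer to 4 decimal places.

Var(ȳ_str) = Σₕ Wₕ²(1 − fₕ)sₕ²/nₕ with Wₕ = Nₕ/N, N = 22745.
Public: Wₕ = 0.35871620; term = 0.35871620²·(1 − 0.07084201)·744300/578 = 153.96136.
Nonprofit: Wₕ = 0.41314575; term = 0.41314575²·(1 − 0.14930297)·142200/1403 = 14.71714.
Private: Wₕ = 0.22813805; term = 0.22813805²·(1 − 0.16766236)·81730/870 = 4.0696517.
Sum = 172.74815.
SE = √(172.74815) = 13.1434.

13.1434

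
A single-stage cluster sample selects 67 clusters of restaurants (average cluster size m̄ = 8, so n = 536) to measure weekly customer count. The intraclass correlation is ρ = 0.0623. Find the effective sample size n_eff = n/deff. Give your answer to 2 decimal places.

373.23

deff = 1 + (8 − 1)·0.0623 = 1 + 0.4361 = 1.4361.
n_eff = 536 / 1.4361 = 373.23.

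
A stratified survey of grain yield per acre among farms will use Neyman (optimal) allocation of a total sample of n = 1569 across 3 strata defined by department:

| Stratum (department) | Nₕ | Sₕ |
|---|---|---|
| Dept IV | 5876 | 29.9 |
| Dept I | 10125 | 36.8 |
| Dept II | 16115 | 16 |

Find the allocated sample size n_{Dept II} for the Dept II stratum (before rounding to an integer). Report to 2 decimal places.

Neyman allocation: nₕ = n·NₕSₕ / Σⱼ NⱼSⱼ.
Σ NⱼSⱼ = 5876·29.9 + 10125·36.8 + 16115·16 = 806132.4.
n_{Dept II} = 1569·16115·16 / 806132.4 = 501.84.

501.84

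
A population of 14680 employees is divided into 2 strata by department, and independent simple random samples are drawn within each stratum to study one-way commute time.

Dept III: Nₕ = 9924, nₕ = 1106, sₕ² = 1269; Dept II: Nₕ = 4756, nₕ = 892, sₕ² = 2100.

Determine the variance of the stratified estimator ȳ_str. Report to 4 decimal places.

Var(ȳ_str) = Σₕ Wₕ²(1 − fₕ)sₕ²/nₕ with Wₕ = Nₕ/N, N = 14680.
Dept III: Wₕ = 0.67602180; term = 0.67602180²·(1 − 0.11144700)·1269/1106 = 0.46591987.
Dept II: Wₕ = 0.32397820; term = 0.32397820²·(1 − 0.18755257)·2100/892 = 0.2007619.
Sum = 0.66668177.

0.6667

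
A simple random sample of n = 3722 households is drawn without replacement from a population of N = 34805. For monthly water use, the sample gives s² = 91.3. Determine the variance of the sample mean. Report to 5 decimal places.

0.02191

Under SRS without replacement, Var(ȳ) = (1 − f)·s²/n with f = n/N = 3722/34805 = 0.10693866.
Var(ȳ) = (1 − 0.10693866)·91.3/3722 = 0.89306134·0.024529823 = 0.021906636.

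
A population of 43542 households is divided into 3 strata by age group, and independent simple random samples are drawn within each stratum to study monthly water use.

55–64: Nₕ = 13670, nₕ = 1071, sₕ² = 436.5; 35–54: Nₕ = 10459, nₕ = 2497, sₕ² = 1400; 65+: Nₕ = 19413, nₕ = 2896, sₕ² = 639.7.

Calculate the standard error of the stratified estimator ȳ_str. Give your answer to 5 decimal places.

0.31466

Var(ȳ_str) = Σₕ Wₕ²(1 − fₕ)sₕ²/nₕ with Wₕ = Nₕ/N, N = 43542.
55–64: Wₕ = 0.31394975; term = 0.31394975²·(1 − 0.07834674)·436.5/1071 = 0.037023939.
35–54: Wₕ = 0.24020486; term = 0.24020486²·(1 − 0.23874175)·1400/2497 = 0.024626636.
65+: Wₕ = 0.44584539; term = 0.44584539²·(1 − 0.14917839)·639.7/2896 = 0.037358108.
Sum = 0.099008683.
SE = √(0.099008683) = 0.31466.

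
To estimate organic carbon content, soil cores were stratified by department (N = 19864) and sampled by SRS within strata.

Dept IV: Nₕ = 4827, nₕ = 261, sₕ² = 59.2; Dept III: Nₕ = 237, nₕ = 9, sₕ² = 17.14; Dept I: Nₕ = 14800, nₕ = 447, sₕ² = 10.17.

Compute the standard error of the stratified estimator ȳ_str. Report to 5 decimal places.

Var(ȳ_str) = Σₕ Wₕ²(1 − fₕ)sₕ²/nₕ with Wₕ = Nₕ/N, N = 19864.
Dept IV: Wₕ = 0.24300242; term = 0.24300242²·(1 − 0.05407085)·59.2/261 = 0.012669544.
Dept III: Wₕ = 0.01193113; term = 0.01193113²·(1 − 0.03797468)·17.14/9 = 2.6080631 × 10^-4.
Dept I: Wₕ = 0.74506645; term = 0.74506645²·(1 − 0.03020270)·10.17/447 = 0.012248543.
Sum = 0.025178893.
SE = √(0.025178893) = 0.15868.

0.15868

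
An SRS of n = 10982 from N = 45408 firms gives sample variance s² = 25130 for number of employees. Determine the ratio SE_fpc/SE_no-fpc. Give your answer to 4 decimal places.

0.8707

f = n/N = 10982/45408 = 0.24185166.
SE_no-fpc = √(s²/n) = 1.5127095; SE_fpc = √((1−f)s²/n) = 1.3171421.
Ratio = √(1−f) = 0.87071714.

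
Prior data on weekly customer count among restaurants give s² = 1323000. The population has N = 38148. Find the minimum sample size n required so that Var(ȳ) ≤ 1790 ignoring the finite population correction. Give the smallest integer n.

Without fpc, n₀ = s²/D = 1323000/1790 = 739.1061.
Rounding up, n = 740.

740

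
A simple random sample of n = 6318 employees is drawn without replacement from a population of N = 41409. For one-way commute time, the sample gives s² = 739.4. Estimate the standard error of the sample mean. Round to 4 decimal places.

Under SRS without replacement, Var(ȳ) = (1 − f)·s²/n with f = n/N = 6318/41409 = 0.15257553.
Var(ȳ) = (1 − 0.15257553)·739.4/6318 = 0.84742447·0.11703071 = 0.099174684.
SE(ȳ) = √(0.099174684) = 0.3149.

0.3149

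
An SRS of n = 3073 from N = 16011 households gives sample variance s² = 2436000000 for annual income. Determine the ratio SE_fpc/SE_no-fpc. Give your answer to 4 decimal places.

0.8989

f = n/N = 3073/16011 = 0.19193055.
SE_no-fpc = √(s²/n) = 890.34303; SE_fpc = √((1−f)s²/n) = 800.35324.
Ratio = √(1−f) = 0.89892683.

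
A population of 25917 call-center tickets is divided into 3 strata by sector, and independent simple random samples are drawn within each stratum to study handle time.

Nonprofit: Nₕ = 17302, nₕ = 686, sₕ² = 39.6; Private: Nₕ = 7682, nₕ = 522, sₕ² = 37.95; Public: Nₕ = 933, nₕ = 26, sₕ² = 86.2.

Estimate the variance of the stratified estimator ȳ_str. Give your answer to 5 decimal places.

0.03484

Var(ȳ_str) = Σₕ Wₕ²(1 − fₕ)sₕ²/nₕ with Wₕ = Nₕ/N, N = 25917.
Nonprofit: Wₕ = 0.66759270; term = 0.66759270²·(1 − 0.03964860)·39.6/686 = 0.02470725.
Private: Wₕ = 0.29640776; term = 0.29640776²·(1 − 0.06795105)·37.95/522 = 0.0059533189.
Public: Wₕ = 0.03599954; term = 0.03599954²·(1 − 0.02786710)·86.2/26 = 0.0041768934.
Sum = 0.034837462.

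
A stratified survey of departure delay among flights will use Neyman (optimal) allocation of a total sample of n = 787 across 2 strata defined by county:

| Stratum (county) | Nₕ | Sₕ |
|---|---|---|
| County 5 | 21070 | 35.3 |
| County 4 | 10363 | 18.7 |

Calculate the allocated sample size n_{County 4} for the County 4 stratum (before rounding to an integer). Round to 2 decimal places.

162.67

Neyman allocation: nₕ = n·NₕSₕ / Σⱼ NⱼSⱼ.
Σ NⱼSⱼ = 21070·35.3 + 10363·18.7 = 937559.1.
n_{County 4} = 787·10363·18.7 / 937559.1 = 162.67.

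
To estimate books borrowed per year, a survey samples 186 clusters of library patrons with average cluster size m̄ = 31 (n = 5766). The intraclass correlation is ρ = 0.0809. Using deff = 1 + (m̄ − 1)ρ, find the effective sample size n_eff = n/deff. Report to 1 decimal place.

1682.5

deff = 1 + (31 − 1)·0.0809 = 1 + 2.427 = 3.427.
n_eff = 5766 / 3.427 = 1682.5.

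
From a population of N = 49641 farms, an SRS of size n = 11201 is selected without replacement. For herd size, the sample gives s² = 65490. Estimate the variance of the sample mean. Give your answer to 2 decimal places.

Under SRS without replacement, Var(ȳ) = (1 − f)·s²/n with f = n/N = 11201/49641 = 0.22564010.
Var(ȳ) = (1 − 0.22564010)·65490/11201 = 0.77435990·5.8467994 = 4.527527.

4.53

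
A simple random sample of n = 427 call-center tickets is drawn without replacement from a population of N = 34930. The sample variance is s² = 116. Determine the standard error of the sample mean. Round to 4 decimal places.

Under SRS without replacement, Var(ȳ) = (1 − f)·s²/n with f = n/N = 427/34930 = 0.01222445.
Var(ȳ) = (1 − 0.01222445)·116/427 = 0.98777555·0.27166276 = 0.26834184.
SE(ȳ) = √(0.26834184) = 0.5180.

0.5180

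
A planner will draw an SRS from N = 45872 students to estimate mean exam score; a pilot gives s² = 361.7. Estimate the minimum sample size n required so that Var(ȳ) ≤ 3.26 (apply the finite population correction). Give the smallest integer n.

Without fpc, n₀ = s²/D = 361.7/3.26 = 110.9509.
With fpc, (1 − n/N)·s²/n ≤ D requires n ≥ n₀/(1 + n₀/N) = 110.9509/(1 + 110.9509/45872) = 110.6832.
Rounding up, n = 111.

111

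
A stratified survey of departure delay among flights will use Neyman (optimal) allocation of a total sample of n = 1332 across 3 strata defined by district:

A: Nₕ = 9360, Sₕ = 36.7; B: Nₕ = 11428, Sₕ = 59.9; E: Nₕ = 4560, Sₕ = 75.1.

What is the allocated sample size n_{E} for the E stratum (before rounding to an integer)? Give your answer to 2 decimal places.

332.83

Neyman allocation: nₕ = n·NₕSₕ / Σⱼ NⱼSⱼ.
Σ NⱼSⱼ = 9360·36.7 + 11428·59.9 + 4560·75.1 = 1.3705052 × 10^6.
n_{E} = 1332·4560·75.1 / (1.3705052 × 10^6) = 332.83.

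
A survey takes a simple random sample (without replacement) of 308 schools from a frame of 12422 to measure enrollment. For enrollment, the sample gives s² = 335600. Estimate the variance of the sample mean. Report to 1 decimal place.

Under SRS without replacement, Var(ȳ) = (1 − f)·s²/n with f = n/N = 308/12422 = 0.02479472.
Var(ȳ) = (1 − 0.02479472)·335600/308 = 0.97520528·1089.6104 = 1062.5938.

1062.6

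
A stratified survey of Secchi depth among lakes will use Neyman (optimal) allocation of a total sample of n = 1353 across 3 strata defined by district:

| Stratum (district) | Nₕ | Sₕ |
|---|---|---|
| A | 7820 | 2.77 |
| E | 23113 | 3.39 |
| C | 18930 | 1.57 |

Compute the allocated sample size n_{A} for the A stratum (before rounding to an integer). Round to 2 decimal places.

Neyman allocation: nₕ = n·NₕSₕ / Σⱼ NⱼSⱼ.
Σ NⱼSⱼ = 7820·2.77 + 23113·3.39 + 18930·1.57 = 129734.57.
n_{A} = 1353·7820·2.77 / 129734.57 = 225.91.

225.91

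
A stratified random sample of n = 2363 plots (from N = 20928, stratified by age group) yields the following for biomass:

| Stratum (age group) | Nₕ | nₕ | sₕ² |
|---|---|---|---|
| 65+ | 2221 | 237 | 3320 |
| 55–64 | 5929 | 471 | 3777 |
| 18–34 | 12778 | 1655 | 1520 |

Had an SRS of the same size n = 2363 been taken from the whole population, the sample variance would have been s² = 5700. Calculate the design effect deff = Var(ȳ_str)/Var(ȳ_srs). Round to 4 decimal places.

0.4820

Var(ȳ_str) = Σ Wₕ²(1−fₕ)sₕ²/nₕ with Wₕ = Nₕ/20928:
  65+: (2221/20928)²·(1−237/2221)·3320/237 = 0.14093683
  55–64: (5929/20928)²·(1−471/5929)·3777/471 = 0.59249625
  18–34: (12778/20928)²·(1−1655/12778)·1520/1655 = 0.29804028
  → Var(ȳ_str) = 1.0314734.
Var(ȳ_srs) = (1 − 2363/20928)·5700/2363 = 2.1398255.
deff = 1.0314734 / 2.1398255 = 0.4820.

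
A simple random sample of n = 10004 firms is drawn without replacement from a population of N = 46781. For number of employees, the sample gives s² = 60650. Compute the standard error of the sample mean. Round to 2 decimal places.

Under SRS without replacement, Var(ȳ) = (1 − f)·s²/n with f = n/N = 10004/46781 = 0.21384750.
Var(ȳ) = (1 − 0.21384750)·60650/10004 = 0.78615250·6.062575 = 4.7661085.
SE(ȳ) = √(4.7661085) = 2.18.

2.18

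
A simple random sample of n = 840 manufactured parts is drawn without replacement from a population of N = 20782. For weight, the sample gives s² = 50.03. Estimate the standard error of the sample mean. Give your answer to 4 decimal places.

Under SRS without replacement, Var(ȳ) = (1 − f)·s²/n with f = n/N = 840/20782 = 0.04041959.
Var(ȳ) = (1 − 0.04041959)·50.03/840 = 0.95958041·0.059559524 = 0.057152152.
SE(ȳ) = √(0.057152152) = 0.2391.

0.2391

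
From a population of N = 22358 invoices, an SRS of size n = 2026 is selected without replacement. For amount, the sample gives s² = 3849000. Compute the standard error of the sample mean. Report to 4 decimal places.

Under SRS without replacement, Var(ȳ) = (1 − f)·s²/n with f = n/N = 2026/22358 = 0.09061633.
Var(ȳ) = (1 − 0.09061633)·3849000/2026 = 0.90938367·1899.8026 = 1727.6494.
SE(ȳ) = √(1727.6494) = 41.5650.

41.5650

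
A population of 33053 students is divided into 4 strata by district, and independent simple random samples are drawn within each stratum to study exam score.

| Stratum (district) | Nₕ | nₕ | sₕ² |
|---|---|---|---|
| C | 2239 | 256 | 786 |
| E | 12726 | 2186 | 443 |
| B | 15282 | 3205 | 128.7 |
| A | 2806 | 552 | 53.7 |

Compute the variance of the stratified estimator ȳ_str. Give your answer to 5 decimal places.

0.04471

Var(ȳ_str) = Σₕ Wₕ²(1 − fₕ)sₕ²/nₕ with Wₕ = Nₕ/N, N = 33053.
C: Wₕ = 0.06773969; term = 0.06773969²·(1 − 0.11433676)·786/256 = 0.012477789.
E: Wₕ = 0.38501800; term = 0.38501800²·(1 − 0.17177432)·443/2186 = 0.024880799.
B: Wₕ = 0.46234835; term = 0.46234835²·(1 − 0.20972386)·128.7/3205 = 0.0067837215.
A: Wₕ = 0.08489396; term = 0.08489396²·(1 − 0.19672131)·53.7/552 = 5.6319011 × 10^-4.
Sum = 0.0447055.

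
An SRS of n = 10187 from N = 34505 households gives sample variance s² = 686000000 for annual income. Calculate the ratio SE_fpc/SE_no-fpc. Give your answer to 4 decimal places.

f = n/N = 10187/34505 = 0.29523257.
SE_no-fpc = √(s²/n) = 259.50092; SE_fpc = √((1−f)s²/n) = 217.85213.
Ratio = √(1−f) = 0.83950427.

0.8395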